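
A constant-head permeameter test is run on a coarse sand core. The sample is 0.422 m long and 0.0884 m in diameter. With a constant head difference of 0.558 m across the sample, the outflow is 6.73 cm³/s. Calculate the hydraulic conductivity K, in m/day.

Cross-sectional area A = π·(d/2)² = π × (0.0884/2)² = 0.006138 m².
Convert discharge: 6.73 cm³/s = 6.730e-06 m³/s.
Darcy's law rearranged: K = Q·L / (A·Δh) = 6.730e-06 × 0.422 / (0.006138 × 0.558) = 0.0008293 m/s = 71.65 m/day.

71.6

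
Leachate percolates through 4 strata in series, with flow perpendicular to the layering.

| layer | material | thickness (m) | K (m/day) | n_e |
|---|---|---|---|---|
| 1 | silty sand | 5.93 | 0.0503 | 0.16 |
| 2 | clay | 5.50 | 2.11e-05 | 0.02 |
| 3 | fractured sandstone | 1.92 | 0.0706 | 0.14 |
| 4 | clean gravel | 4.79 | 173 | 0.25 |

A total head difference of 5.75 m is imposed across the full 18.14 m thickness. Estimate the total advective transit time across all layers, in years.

With flow normal to the layers, continuity requires the same specific discharge q through every layer.
Σ(b_i/K_i) = 5.93/0.0503 + 5.50/2.11e-05 + 1.92/0.0706 + 4.79/173 = 2.608e+05 d.
q = Δh / Σ(b_i/K_i) = 5.75 / 2.608e+05 = 2.205e-05 m/day.
In each layer the seepage velocity is v_i = q/n_i, so the layer transit time is t_i = b_i·n_i / q:
  layer 1 (silty sand): t_1 = 5.93 × 0.16 / 2.205e-05 = 43036 d
  layer 2 (clay): t_2 = 5.50 × 0.02 / 2.205e-05 = 4989 d
  layer 3 (fractured sandstone): t_3 = 1.92 × 0.14 / 2.205e-05 = 12192 d
  layer 4 (clean gravel): t_4 = 4.79 × 0.25 / 2.205e-05 = 54316 d
Total t = Σ t_i = 1.145e+05 days = 313.6 years.

314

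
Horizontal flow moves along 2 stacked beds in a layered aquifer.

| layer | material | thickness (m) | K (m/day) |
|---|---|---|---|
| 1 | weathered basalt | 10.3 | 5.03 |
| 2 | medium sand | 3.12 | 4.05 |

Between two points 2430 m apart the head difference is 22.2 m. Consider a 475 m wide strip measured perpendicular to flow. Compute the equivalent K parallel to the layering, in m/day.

4.80

Flow is parallel to layering, so each bed carries its own Darcy discharge and the transmissivities add.
Σ(K_i·b_i) = 5.03×10.3 + 4.05×3.12 = 64.45 m²/day.
Total thickness b = 13.42 m, so K_eq = Σ(K_i·b_i)/b = 4.802 m/day.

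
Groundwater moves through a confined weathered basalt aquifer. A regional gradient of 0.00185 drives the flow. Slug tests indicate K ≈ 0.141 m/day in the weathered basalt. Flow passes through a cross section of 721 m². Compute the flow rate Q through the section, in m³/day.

0.188

Hydraulic gradient i = 0.00185.
Darcy's law: Q = K · A · i = 0.1410 × 721.0 × 0.001850 = 0.1881 m³/day.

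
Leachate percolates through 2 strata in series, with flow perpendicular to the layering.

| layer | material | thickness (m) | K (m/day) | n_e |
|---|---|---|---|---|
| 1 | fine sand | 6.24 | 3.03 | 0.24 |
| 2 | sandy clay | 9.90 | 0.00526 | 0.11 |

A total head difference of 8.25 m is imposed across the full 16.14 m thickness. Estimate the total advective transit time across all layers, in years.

With flow normal to the layers, continuity requires the same specific discharge q through every layer.
Σ(b_i/K_i) = 6.24/3.03 + 9.90/0.00526 = 1884 d.
q = Δh / Σ(b_i/K_i) = 8.25 / 1884 = 0.004379 m/day.
In each layer the seepage velocity is v_i = q/n_i, so the layer transit time is t_i = b_i·n_i / q:
  layer 1 (fine sand): t_1 = 6.24 × 0.24 / 0.004379 = 342.0 d
  layer 2 (sandy clay): t_2 = 9.90 × 0.11 / 0.004379 = 248.7 d
Total t = Σ t_i = 590.7 days = 1.617 years.

1.62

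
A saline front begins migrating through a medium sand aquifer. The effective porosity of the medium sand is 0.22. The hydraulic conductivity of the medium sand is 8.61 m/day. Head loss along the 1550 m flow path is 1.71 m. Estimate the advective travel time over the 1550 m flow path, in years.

98.3

Hydraulic gradient i = Δh / L = 1.71 / 1550 = 0.001103.
Darcy flux q = K · i = 8.610 × 0.001103 = 0.009499 m/day.
Seepage velocity v = q / n_e = 0.009499 / 0.22 = 0.04318 m/day.
Travel time t = L / v = 1550 / 0.04318 = 35899 days = 98.29 years.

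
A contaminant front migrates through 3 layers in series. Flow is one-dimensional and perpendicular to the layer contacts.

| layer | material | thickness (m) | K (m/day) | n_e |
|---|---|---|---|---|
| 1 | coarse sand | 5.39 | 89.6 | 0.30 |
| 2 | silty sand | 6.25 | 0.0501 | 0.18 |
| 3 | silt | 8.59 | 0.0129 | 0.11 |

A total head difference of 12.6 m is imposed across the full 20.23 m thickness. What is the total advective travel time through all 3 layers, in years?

0.633

With flow normal to the layers, continuity requires the same specific discharge q through every layer.
Σ(b_i/K_i) = 5.39/89.6 + 6.25/0.0501 + 8.59/0.0129 = 790.7 d.
q = Δh / Σ(b_i/K_i) = 12.6 / 790.7 = 0.01594 m/day.
In each layer the seepage velocity is v_i = q/n_i, so the layer transit time is t_i = b_i·n_i / q:
  layer 1 (coarse sand): t_1 = 5.39 × 0.30 / 0.01594 = 101.5 d
  layer 2 (silty sand): t_2 = 6.25 × 0.18 / 0.01594 = 70.60 d
  layer 3 (silt): t_3 = 8.59 × 0.11 / 0.01594 = 59.30 d
Total t = Σ t_i = 231.4 days = 0.6335 years.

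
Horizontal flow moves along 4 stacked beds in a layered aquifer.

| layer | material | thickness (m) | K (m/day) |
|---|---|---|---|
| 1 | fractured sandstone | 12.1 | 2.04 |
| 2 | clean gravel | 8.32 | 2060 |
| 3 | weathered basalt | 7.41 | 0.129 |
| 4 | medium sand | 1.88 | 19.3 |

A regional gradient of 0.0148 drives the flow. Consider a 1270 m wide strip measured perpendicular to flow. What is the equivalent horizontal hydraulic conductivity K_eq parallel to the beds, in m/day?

Flow is parallel to layering, so each bed carries its own Darcy discharge and the transmissivities add.
Σ(K_i·b_i) = 2.04×12.1 + 2060×8.32 + 0.129×7.41 + 19.3×1.88 = 17201 m²/day.
Total thickness b = 29.71 m, so K_eq = Σ(K_i·b_i)/b = 579.0 m/day.

579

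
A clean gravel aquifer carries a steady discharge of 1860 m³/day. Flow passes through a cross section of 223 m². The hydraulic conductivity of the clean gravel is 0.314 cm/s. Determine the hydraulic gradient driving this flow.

Convert K: 0.314 cm/s × 864 = 271.3 m/day.
From Q = K·A·i, i = Q / (K·A) = 1860 / (271.3 × 223.0) = 0.03074.

0.0307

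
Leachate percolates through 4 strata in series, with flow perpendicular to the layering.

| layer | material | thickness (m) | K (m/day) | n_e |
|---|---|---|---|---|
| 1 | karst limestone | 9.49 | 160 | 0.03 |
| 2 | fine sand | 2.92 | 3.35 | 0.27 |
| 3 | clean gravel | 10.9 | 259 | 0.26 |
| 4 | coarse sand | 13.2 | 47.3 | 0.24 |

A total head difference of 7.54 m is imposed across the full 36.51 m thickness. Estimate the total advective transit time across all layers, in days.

1.17

With flow normal to the layers, continuity requires the same specific discharge q through every layer.
Σ(b_i/K_i) = 9.49/160 + 2.92/3.35 + 10.9/259 + 13.2/47.3 = 1.252 d.
q = Δh / Σ(b_i/K_i) = 7.54 / 1.252 = 6.022 m/day.
In each layer the seepage velocity is v_i = q/n_i, so the layer transit time is t_i = b_i·n_i / q:
  layer 1 (karst limestone): t_1 = 9.49 × 0.03 / 6.022 = 0.04728 d
  layer 2 (fine sand): t_2 = 2.92 × 0.27 / 6.022 = 0.1309 d
  layer 3 (clean gravel): t_3 = 10.9 × 0.26 / 6.022 = 0.4706 d
  layer 4 (coarse sand): t_4 = 13.2 × 0.24 / 6.022 = 0.5261 d
Total t = Σ t_i = 1.175 days.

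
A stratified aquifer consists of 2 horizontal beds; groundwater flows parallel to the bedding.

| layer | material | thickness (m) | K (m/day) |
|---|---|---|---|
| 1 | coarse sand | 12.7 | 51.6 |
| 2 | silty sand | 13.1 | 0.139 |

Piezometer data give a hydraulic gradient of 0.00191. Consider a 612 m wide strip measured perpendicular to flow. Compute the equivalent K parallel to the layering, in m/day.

Flow is parallel to layering, so each bed carries its own Darcy discharge and the transmissivities add.
Σ(K_i·b_i) = 51.6×12.7 + 0.139×13.1 = 657.1 m²/day.
Total thickness b = 25.80 m, so K_eq = Σ(K_i·b_i)/b = 25.47 m/day.

25.5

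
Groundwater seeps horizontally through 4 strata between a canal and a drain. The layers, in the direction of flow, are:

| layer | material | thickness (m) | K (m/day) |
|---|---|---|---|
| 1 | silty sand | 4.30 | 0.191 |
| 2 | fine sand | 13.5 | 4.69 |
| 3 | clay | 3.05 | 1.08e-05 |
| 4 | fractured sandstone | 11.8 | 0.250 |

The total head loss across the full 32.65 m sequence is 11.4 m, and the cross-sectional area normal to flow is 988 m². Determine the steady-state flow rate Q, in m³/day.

Flow is perpendicular to layering, so the layers act in series and the equivalent K is the thickness-weighted harmonic mean.
Total thickness L = 4.30 + 13.5 + 3.05 + 11.8 = 32.65 m.
Σ(b_i/K_i) = 4.30/0.191 + 13.5/4.69 + 3.05/1.08e-05 + 11.8/0.250 = 2.825e+05 d.
K_eq = L / Σ(b_i/K_i) = 32.65 / 2.825e+05 = 0.0001156 m/day.
Q = K_eq · A · (Δh/L) = 0.0001156 × 988 × (11.4/32.65) = 0.03987 m³/day.

0.0399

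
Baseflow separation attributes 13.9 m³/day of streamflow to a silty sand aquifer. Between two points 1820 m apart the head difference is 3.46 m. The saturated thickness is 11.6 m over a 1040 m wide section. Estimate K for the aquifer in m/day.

0.606

Cross-sectional area A = 1040 × 11.6 = 12064 m².
Hydraulic gradient i = Δh / L = 3.46 / 1820 = 0.001901.
From Q = K·A·i, K = Q / (A·i) = 13.9 / (12064 × 0.001901) = 0.6061 m/day.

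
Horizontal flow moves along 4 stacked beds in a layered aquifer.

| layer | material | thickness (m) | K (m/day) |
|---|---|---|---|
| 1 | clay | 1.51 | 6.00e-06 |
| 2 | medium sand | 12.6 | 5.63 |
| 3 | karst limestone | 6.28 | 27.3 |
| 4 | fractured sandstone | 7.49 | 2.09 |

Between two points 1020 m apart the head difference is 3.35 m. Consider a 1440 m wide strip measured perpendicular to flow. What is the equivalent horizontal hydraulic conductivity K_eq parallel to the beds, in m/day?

Flow is parallel to layering, so each bed carries its own Darcy discharge and the transmissivities add.
Σ(K_i·b_i) = 6.00e-06×1.51 + 5.63×12.6 + 27.3×6.28 + 2.09×7.49 = 258.0 m²/day.
Total thickness b = 27.88 m, so K_eq = Σ(K_i·b_i)/b = 9.255 m/day.

9.26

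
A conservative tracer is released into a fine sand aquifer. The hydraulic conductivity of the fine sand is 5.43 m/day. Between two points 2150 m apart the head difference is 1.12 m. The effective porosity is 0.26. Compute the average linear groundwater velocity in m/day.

Hydraulic gradient i = Δh / L = 1.12 / 2150 = 0.0005209.
Darcy flux q = K · i = 5.430 × 0.0005209 = 0.002829 m/day.
Seepage velocity v = q / n_e = 0.002829 / 0.26 = 0.01088 m/day.

0.0109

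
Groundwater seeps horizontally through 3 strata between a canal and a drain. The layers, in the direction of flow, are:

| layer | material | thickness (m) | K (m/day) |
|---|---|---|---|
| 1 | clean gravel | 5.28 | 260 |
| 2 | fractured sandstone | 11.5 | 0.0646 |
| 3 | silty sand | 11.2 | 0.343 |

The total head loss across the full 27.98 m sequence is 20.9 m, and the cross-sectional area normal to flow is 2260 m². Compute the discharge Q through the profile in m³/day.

Flow is perpendicular to layering, so the layers act in series and the equivalent K is the thickness-weighted harmonic mean.
Total thickness L = 5.28 + 11.5 + 11.2 = 27.98 m.
Σ(b_i/K_i) = 5.28/260 + 11.5/0.0646 + 11.2/0.343 = 210.7 d.
K_eq = L / Σ(b_i/K_i) = 27.98 / 210.7 = 0.1328 m/day.
Q = K_eq · A · (Δh/L) = 0.1328 × 2260 × (20.9/27.98) = 224.2 m³/day.

224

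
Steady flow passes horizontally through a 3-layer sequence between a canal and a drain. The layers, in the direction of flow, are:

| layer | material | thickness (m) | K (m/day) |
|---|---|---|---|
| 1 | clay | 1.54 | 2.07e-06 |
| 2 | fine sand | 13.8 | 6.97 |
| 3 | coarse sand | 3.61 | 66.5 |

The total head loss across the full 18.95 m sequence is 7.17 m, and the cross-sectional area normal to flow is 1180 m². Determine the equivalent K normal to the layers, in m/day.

2.55e-05

Flow is perpendicular to layering, so the layers act in series and the equivalent K is the thickness-weighted harmonic mean.
Total thickness L = 1.54 + 13.8 + 3.61 = 18.95 m.
Σ(b_i/K_i) = 1.54/2.07e-06 + 13.8/6.97 + 3.61/66.5 = 7.440e+05 d.
K_eq = L / Σ(b_i/K_i) = 18.95 / 7.440e+05 = 2.547e-05 m/day.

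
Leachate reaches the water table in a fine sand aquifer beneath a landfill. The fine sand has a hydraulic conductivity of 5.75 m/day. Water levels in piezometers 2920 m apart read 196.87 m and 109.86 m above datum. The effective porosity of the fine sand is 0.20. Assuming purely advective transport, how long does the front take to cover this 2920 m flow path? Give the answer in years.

Hydraulic gradient i = (196.87 − 109.86) / 2920 = 87.01 / 2920 = 0.02980.
Darcy flux q = K · i = 5.750 × 0.02980 = 0.1713 m/day.
Seepage velocity v = q / n_e = 0.1713 / 0.20 = 0.8567 m/day.
Travel time t = L / v = 2920 / 0.8567 = 3408 days = 9.332 years.

9.33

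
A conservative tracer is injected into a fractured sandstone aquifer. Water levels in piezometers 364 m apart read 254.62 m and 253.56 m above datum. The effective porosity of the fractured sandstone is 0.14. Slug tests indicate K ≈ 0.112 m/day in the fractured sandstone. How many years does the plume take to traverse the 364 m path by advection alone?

Hydraulic gradient i = (254.62 − 253.56) / 364 = 1.06 / 364 = 0.002912.
Darcy flux q = K · i = 0.1120 × 0.002912 = 0.0003262 m/day.
Seepage velocity v = q / n_e = 0.0003262 / 0.14 = 0.002330 m/day.
Travel time t = L / v = 364 / 0.002330 = 1.562e+05 days = 427.8 years.

428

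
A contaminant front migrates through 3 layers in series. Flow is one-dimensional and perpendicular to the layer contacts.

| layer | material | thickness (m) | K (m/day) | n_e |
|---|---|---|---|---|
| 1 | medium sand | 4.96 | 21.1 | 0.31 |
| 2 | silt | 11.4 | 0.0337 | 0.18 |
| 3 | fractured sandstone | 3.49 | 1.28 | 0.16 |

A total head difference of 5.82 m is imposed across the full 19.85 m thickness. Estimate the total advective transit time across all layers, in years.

0.666

With flow normal to the layers, continuity requires the same specific discharge q through every layer.
Σ(b_i/K_i) = 4.96/21.1 + 11.4/0.0337 + 3.49/1.28 = 341.2 d.
q = Δh / Σ(b_i/K_i) = 5.82 / 341.2 = 0.01706 m/day.
In each layer the seepage velocity is v_i = q/n_i, so the layer transit time is t_i = b_i·n_i / q:
  layer 1 (medium sand): t_1 = 4.96 × 0.31 / 0.01706 = 90.15 d
  layer 2 (silt): t_2 = 11.4 × 0.18 / 0.01706 = 120.3 d
  layer 3 (fractured sandstone): t_3 = 3.49 × 0.16 / 0.01706 = 32.74 d
Total t = Σ t_i = 243.2 days = 0.6659 years.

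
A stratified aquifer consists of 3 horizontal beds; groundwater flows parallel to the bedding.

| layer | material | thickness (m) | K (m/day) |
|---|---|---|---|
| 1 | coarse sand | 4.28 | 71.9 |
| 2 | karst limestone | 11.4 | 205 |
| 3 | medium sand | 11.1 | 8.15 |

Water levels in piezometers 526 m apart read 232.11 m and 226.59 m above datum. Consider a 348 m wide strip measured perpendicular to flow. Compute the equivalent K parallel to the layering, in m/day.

Flow is parallel to layering, so each bed carries its own Darcy discharge and the transmissivities add.
Σ(K_i·b_i) = 71.9×4.28 + 205×11.4 + 8.15×11.1 = 2735 m²/day.
Total thickness b = 26.78 m, so K_eq = Σ(K_i·b_i)/b = 102.1 m/day.

102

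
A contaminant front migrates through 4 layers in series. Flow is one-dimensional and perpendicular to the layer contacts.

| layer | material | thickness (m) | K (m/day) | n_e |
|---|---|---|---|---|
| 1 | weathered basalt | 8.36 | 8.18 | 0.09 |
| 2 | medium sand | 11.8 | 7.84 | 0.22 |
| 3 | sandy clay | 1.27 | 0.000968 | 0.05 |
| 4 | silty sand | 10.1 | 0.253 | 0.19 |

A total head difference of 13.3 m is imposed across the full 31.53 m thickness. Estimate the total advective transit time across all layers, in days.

With flow normal to the layers, continuity requires the same specific discharge q through every layer.
Σ(b_i/K_i) = 8.36/8.18 + 11.8/7.84 + 1.27/0.000968 + 10.1/0.253 = 1354 d.
q = Δh / Σ(b_i/K_i) = 13.3 / 1354 = 0.009820 m/day.
In each layer the seepage velocity is v_i = q/n_i, so the layer transit time is t_i = b_i·n_i / q:
  layer 1 (weathered basalt): t_1 = 8.36 × 0.09 / 0.009820 = 76.62 d
  layer 2 (medium sand): t_2 = 11.8 × 0.22 / 0.009820 = 264.4 d
  layer 3 (sandy clay): t_3 = 1.27 × 0.05 / 0.009820 = 6.467 d
  layer 4 (silty sand): t_4 = 10.1 × 0.19 / 0.009820 = 195.4 d
Total t = Σ t_i = 542.9 days.

543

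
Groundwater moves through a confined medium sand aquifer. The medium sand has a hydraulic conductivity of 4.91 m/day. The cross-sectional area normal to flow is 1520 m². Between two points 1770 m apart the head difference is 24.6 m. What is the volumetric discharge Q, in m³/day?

104

Hydraulic gradient i = Δh / L = 24.6 / 1770 = 0.01390.
Darcy's law: Q = K · A · i = 4.910 × 1520 × 0.01390 = 103.7 m³/day.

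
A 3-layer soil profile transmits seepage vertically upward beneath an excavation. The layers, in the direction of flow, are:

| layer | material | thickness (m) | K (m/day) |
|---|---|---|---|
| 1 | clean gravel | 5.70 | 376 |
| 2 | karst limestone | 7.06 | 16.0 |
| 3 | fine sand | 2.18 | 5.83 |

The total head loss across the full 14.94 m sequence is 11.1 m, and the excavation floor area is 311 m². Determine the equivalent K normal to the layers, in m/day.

18.0

Flow is perpendicular to layering, so the layers act in series and the equivalent K is the thickness-weighted harmonic mean.
Total thickness L = 5.70 + 7.06 + 2.18 = 14.94 m.
Σ(b_i/K_i) = 5.70/376 + 7.06/16.0 + 2.18/5.83 = 0.8303 d.
K_eq = L / Σ(b_i/K_i) = 14.94 / 0.8303 = 17.99 m/day.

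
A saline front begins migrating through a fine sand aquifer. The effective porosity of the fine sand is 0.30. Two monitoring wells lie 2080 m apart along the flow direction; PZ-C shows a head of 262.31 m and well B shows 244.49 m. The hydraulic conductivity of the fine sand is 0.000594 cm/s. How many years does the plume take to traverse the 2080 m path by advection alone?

389

Convert K: 0.000594 cm/s × 864 = 0.5132 m/day.
Hydraulic gradient i = (262.31 − 244.49) / 2080 = 17.82 / 2080 = 0.008567.
Darcy flux q = K · i = 0.5132 × 0.008567 = 0.004397 m/day.
Seepage velocity v = q / n_e = 0.004397 / 0.30 = 0.01466 m/day.
Travel time t = L / v = 2080 / 0.01466 = 1.419e+05 days = 388.6 years.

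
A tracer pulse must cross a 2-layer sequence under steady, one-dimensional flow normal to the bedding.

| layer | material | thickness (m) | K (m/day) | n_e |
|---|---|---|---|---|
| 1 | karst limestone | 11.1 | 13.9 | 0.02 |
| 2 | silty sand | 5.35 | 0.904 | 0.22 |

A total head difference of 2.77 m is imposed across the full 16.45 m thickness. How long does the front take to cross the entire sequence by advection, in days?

3.39

With flow normal to the layers, continuity requires the same specific discharge q through every layer.
Σ(b_i/K_i) = 11.1/13.9 + 5.35/0.904 = 6.717 d.
q = Δh / Σ(b_i/K_i) = 2.77 / 6.717 = 0.4124 m/day.
In each layer the seepage velocity is v_i = q/n_i, so the layer transit time is t_i = b_i·n_i / q:
  layer 1 (karst limestone): t_1 = 11.1 × 0.02 / 0.4124 = 0.5383 d
  layer 2 (silty sand): t_2 = 5.35 × 0.22 / 0.4124 = 2.854 d
Total t = Σ t_i = 3.392 days.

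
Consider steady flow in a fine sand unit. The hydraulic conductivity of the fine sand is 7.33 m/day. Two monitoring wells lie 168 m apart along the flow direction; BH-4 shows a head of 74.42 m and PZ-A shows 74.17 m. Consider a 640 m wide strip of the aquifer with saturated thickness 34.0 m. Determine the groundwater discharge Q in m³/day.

Cross-sectional area A = 640 × 34.0 = 21760 m².
Hydraulic gradient i = (74.42 − 74.17) / 168 = 0.25 / 168 = 0.001488.
Darcy's law: Q = K · A · i = 7.330 × 21760 × 0.001488 = 237.4 m³/day.

237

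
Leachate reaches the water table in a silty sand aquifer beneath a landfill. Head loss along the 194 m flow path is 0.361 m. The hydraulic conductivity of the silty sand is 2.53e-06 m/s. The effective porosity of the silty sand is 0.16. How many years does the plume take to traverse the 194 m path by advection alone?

209

Convert K: 2.53e-06 m/s × 86400 = 0.2186 m/day.
Hydraulic gradient i = Δh / L = 0.361 / 194 = 0.001861.
Darcy flux q = K · i = 0.2186 × 0.001861 = 0.0004068 m/day.
Seepage velocity v = q / n_e = 0.0004068 / 0.16 = 0.002542 m/day.
Travel time t = L / v = 194 / 0.002542 = 76310 days = 208.9 years.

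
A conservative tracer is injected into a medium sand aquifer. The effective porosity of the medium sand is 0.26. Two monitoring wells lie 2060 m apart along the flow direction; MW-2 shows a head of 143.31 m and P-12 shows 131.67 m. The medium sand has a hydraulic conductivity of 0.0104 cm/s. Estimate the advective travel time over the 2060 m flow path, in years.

28.9

Convert K: 0.0104 cm/s × 864 = 8.986 m/day.
Hydraulic gradient i = (143.31 − 131.67) / 2060 = 11.64 / 2060 = 0.005650.
Darcy flux q = K · i = 8.986 × 0.005650 = 0.05077 m/day.
Seepage velocity v = q / n_e = 0.05077 / 0.26 = 0.1953 m/day.
Travel time t = L / v = 2060 / 0.1953 = 10549 days = 28.88 years.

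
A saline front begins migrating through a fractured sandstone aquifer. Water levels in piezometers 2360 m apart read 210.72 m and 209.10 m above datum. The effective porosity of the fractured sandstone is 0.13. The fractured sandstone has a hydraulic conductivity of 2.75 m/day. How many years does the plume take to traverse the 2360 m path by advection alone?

Hydraulic gradient i = (210.72 − 209.10) / 2360 = 1.62 / 2360 = 0.0006864.
Darcy flux q = K · i = 2.750 × 0.0006864 = 0.001888 m/day.
Seepage velocity v = q / n_e = 0.001888 / 0.13 = 0.01452 m/day.
Travel time t = L / v = 2360 / 0.01452 = 1.625e+05 days = 445.0 years.

445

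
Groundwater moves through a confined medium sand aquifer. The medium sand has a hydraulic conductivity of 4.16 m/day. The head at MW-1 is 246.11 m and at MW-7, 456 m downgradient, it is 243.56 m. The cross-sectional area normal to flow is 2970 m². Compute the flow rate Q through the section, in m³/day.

69.1

Hydraulic gradient i = (246.11 − 243.56) / 456 = 2.55 / 456 = 0.005592.
Darcy's law: Q = K · A · i = 4.160 × 2970 × 0.005592 = 69.09 m³/day.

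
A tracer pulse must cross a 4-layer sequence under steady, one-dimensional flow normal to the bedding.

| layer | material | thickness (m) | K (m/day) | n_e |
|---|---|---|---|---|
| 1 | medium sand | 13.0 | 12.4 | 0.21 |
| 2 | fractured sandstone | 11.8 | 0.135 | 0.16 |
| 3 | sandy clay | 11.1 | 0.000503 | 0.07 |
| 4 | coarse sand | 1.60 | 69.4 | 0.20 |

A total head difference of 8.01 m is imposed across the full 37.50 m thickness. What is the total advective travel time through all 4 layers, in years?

With flow normal to the layers, continuity requires the same specific discharge q through every layer.
Σ(b_i/K_i) = 13.0/12.4 + 11.8/0.135 + 11.1/0.000503 + 1.60/69.4 = 22156 d.
q = Δh / Σ(b_i/K_i) = 8.01 / 22156 = 0.0003615 m/day.
In each layer the seepage velocity is v_i = q/n_i, so the layer transit time is t_i = b_i·n_i / q:
  layer 1 (medium sand): t_1 = 13.0 × 0.21 / 0.0003615 = 7551 d
  layer 2 (fractured sandstone): t_2 = 11.8 × 0.16 / 0.0003615 = 5222 d
  layer 3 (sandy clay): t_3 = 11.1 × 0.07 / 0.0003615 = 2149 d
  layer 4 (coarse sand): t_4 = 1.60 × 0.20 / 0.0003615 = 885.1 d
Total t = Σ t_i = 15808 days = 43.28 years.

43.3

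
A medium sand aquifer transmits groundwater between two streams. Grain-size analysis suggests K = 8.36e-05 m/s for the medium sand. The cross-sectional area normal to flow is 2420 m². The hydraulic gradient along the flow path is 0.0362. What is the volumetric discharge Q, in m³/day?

633

Convert K: 8.36e-05 m/s × 86400 = 7.223 m/day.
Hydraulic gradient i = 0.0362.
Darcy's law: Q = K · A · i = 7.223 × 2420 × 0.03620 = 632.8 m³/day.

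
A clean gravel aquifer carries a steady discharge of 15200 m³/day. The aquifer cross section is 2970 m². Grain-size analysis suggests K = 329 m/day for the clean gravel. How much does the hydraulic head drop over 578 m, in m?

From Q = K·A·i, i = Q / (K·A) = 15200 / (329.0 × 2970) = 0.01556.
Head loss Δh = i · L = 0.01556 × 578 = 8.991 m.

8.99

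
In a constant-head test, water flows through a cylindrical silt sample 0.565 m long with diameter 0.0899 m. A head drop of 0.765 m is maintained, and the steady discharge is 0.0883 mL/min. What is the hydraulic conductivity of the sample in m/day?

Cross-sectional area A = π·(d/2)² = π × (0.0899/2)² = 0.006348 m².
Convert discharge: 0.0883 mL/min = 1.472e-09 m³/s.
Darcy's law rearranged: K = Q·L / (A·Δh) = 1.472e-09 × 0.565 / (0.006348 × 0.765) = 1.712e-07 m/s = 0.01479 m/day.

0.0148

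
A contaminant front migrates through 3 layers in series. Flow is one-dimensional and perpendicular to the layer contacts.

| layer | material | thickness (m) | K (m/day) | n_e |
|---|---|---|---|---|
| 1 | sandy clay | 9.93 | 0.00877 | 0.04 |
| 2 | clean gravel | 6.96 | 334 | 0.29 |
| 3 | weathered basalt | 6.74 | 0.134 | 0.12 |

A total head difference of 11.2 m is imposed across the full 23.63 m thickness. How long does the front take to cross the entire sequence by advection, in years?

With flow normal to the layers, continuity requires the same specific discharge q through every layer.
Σ(b_i/K_i) = 9.93/0.00877 + 6.96/334 + 6.74/0.134 = 1183 d.
q = Δh / Σ(b_i/K_i) = 11.2 / 1183 = 0.009471 m/day.
In each layer the seepage velocity is v_i = q/n_i, so the layer transit time is t_i = b_i·n_i / q:
  layer 1 (sandy clay): t_1 = 9.93 × 0.04 / 0.009471 = 41.94 d
  layer 2 (clean gravel): t_2 = 6.96 × 0.29 / 0.009471 = 213.1 d
  layer 3 (weathered basalt): t_3 = 6.74 × 0.12 / 0.009471 = 85.40 d
Total t = Σ t_i = 340.5 days = 0.9321 years.

0.932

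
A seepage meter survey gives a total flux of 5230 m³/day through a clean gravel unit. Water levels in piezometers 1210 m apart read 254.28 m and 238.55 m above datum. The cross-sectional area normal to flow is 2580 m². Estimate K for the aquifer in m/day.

Hydraulic gradient i = (254.28 − 238.55) / 1210 = 15.73 / 1210 = 0.01300.
From Q = K·A·i, K = Q / (A·i) = 5230 / (2580 × 0.01300) = 155.9 m/day.

156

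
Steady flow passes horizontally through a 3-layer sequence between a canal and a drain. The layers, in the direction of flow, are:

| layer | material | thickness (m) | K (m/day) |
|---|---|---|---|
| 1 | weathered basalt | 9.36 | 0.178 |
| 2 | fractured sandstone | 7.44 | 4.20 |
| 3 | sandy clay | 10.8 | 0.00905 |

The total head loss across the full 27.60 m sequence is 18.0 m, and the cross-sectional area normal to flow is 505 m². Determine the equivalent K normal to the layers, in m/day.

0.0221

Flow is perpendicular to layering, so the layers act in series and the equivalent K is the thickness-weighted harmonic mean.
Total thickness L = 9.36 + 7.44 + 10.8 = 27.60 m.
Σ(b_i/K_i) = 9.36/0.178 + 7.44/4.20 + 10.8/0.00905 = 1248 d.
K_eq = L / Σ(b_i/K_i) = 27.60 / 1248 = 0.02212 m/day.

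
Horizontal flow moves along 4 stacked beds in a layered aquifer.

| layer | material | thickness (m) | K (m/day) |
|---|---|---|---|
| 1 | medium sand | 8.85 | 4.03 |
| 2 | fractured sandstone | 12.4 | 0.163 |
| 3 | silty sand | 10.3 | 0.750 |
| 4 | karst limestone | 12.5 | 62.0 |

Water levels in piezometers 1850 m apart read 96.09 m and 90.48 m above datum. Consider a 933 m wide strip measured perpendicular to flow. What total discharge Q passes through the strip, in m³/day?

Flow is parallel to layering, so each bed carries its own Darcy discharge and the transmissivities add.
Σ(K_i·b_i) = 4.03×8.85 + 0.163×12.4 + 0.750×10.3 + 62.0×12.5 = 820.4 m²/day.
Hydraulic gradient i = (96.09 − 90.48) / 1850 = 5.61 / 1850 = 0.003032.
Q = Σ(K_i·b_i) · W · i = 820.4 × 933 × 0.003032 = 2321 m³/day.

2320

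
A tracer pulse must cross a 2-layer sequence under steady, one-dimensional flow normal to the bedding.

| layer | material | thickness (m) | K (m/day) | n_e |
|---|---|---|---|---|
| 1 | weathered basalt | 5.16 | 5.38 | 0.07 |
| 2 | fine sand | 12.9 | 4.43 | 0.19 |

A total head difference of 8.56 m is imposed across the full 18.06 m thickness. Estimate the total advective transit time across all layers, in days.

1.27

With flow normal to the layers, continuity requires the same specific discharge q through every layer.
Σ(b_i/K_i) = 5.16/5.38 + 12.9/4.43 = 3.871 d.
q = Δh / Σ(b_i/K_i) = 8.56 / 3.871 = 2.211 m/day.
In each layer the seepage velocity is v_i = q/n_i, so the layer transit time is t_i = b_i·n_i / q:
  layer 1 (weathered basalt): t_1 = 5.16 × 0.07 / 2.211 = 0.1633 d
  layer 2 (fine sand): t_2 = 12.9 × 0.19 / 2.211 = 1.108 d
Total t = Σ t_i = 1.272 days.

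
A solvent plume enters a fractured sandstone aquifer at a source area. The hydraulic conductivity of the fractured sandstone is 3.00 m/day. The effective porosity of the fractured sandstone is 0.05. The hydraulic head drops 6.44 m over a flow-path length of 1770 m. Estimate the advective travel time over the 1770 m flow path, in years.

22.2

Hydraulic gradient i = Δh / L = 6.44 / 1770 = 0.003638.
Darcy flux q = K · i = 3.000 × 0.003638 = 0.01092 m/day.
Seepage velocity v = q / n_e = 0.01092 / 0.05 = 0.2183 m/day.
Travel time t = L / v = 1770 / 0.2183 = 8108 days = 22.20 years.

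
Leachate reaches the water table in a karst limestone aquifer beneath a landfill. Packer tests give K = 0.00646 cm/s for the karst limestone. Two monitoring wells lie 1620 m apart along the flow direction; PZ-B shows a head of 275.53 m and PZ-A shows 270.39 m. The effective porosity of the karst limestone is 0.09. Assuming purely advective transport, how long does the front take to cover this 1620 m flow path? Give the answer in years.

Convert K: 0.00646 cm/s × 864 = 5.581 m/day.
Hydraulic gradient i = (275.53 − 270.39) / 1620 = 5.14 / 1620 = 0.003173.
Darcy flux q = K · i = 5.581 × 0.003173 = 0.01771 m/day.
Seepage velocity v = q / n_e = 0.01771 / 0.09 = 0.1968 m/day.
Travel time t = L / v = 1620 / 0.1968 = 8233 days = 22.54 years.

22.5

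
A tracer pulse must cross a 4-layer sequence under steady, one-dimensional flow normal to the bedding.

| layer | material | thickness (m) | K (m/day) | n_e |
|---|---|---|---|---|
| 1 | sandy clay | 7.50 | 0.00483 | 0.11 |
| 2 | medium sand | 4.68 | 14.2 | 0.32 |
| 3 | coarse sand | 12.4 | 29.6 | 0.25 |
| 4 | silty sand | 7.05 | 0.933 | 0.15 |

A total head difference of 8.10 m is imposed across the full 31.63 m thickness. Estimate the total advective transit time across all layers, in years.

3.42

With flow normal to the layers, continuity requires the same specific discharge q through every layer.
Σ(b_i/K_i) = 7.50/0.00483 + 4.68/14.2 + 12.4/29.6 + 7.05/0.933 = 1561 d.
q = Δh / Σ(b_i/K_i) = 8.10 / 1561 = 0.005189 m/day.
In each layer the seepage velocity is v_i = q/n_i, so the layer transit time is t_i = b_i·n_i / q:
  layer 1 (sandy clay): t_1 = 7.50 × 0.11 / 0.005189 = 159.0 d
  layer 2 (medium sand): t_2 = 4.68 × 0.32 / 0.005189 = 288.6 d
  layer 3 (coarse sand): t_3 = 12.4 × 0.25 / 0.005189 = 597.5 d
  layer 4 (silty sand): t_4 = 7.05 × 0.15 / 0.005189 = 203.8 d
Total t = Σ t_i = 1249 days = 3.419 years.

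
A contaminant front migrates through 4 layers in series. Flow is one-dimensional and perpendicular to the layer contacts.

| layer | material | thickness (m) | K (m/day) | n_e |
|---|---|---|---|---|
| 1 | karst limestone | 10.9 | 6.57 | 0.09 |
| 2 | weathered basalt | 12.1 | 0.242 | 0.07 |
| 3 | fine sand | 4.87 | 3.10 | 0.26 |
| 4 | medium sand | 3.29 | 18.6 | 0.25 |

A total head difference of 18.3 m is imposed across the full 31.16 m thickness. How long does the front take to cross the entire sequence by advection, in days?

11.4

With flow normal to the layers, continuity requires the same specific discharge q through every layer.
Σ(b_i/K_i) = 10.9/6.57 + 12.1/0.242 + 4.87/3.10 + 3.29/18.6 = 53.41 d.
q = Δh / Σ(b_i/K_i) = 18.3 / 53.41 = 0.3427 m/day.
In each layer the seepage velocity is v_i = q/n_i, so the layer transit time is t_i = b_i·n_i / q:
  layer 1 (karst limestone): t_1 = 10.9 × 0.09 / 0.3427 = 2.863 d
  layer 2 (weathered basalt): t_2 = 12.1 × 0.07 / 0.3427 = 2.472 d
  layer 3 (fine sand): t_3 = 4.87 × 0.26 / 0.3427 = 3.695 d
  layer 4 (medium sand): t_4 = 3.29 × 0.25 / 0.3427 = 2.400 d
Total t = Σ t_i = 11.43 days.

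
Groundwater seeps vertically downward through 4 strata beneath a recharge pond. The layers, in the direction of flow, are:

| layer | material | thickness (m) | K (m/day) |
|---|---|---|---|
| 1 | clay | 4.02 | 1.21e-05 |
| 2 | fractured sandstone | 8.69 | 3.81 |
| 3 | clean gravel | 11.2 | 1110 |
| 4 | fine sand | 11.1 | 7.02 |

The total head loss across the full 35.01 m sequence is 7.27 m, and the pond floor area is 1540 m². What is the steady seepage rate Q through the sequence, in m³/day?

0.0337

Flow is perpendicular to layering, so the layers act in series and the equivalent K is the thickness-weighted harmonic mean.
Total thickness L = 4.02 + 8.69 + 11.2 + 11.1 = 35.01 m.
Σ(b_i/K_i) = 4.02/1.21e-05 + 8.69/3.81 + 11.2/1110 + 11.1/7.02 = 3.322e+05 d.
K_eq = L / Σ(b_i/K_i) = 35.01 / 3.322e+05 = 0.0001054 m/day.
Q = K_eq · A · (Δh/L) = 0.0001054 × 1540 × (7.27/35.01) = 0.03370 m³/day.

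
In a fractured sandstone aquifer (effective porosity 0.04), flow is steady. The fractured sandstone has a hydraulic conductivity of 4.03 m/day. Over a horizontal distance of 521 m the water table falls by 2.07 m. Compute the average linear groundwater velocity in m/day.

Hydraulic gradient i = Δh / L = 2.07 / 521 = 0.003973.
Darcy flux q = K · i = 4.030 × 0.003973 = 0.01601 m/day.
Seepage velocity v = q / n_e = 0.01601 / 0.04 = 0.4003 m/day.

0.400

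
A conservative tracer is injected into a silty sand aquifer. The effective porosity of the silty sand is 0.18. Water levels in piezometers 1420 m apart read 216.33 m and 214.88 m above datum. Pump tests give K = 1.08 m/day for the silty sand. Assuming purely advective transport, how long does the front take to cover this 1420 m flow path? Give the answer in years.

635

Hydraulic gradient i = (216.33 − 214.88) / 1420 = 1.45 / 1420 = 0.001021.
Darcy flux q = K · i = 1.080 × 0.001021 = 0.001103 m/day.
Seepage velocity v = q / n_e = 0.001103 / 0.18 = 0.006127 m/day.
Travel time t = L / v = 1420 / 0.006127 = 2.318e+05 days = 634.6 years.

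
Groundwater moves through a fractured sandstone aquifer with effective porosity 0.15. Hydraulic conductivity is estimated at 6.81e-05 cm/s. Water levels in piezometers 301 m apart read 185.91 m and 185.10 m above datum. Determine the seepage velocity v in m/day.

Convert K: 6.81e-05 cm/s × 864 = 0.05884 m/day.
Hydraulic gradient i = (185.91 − 185.10) / 301 = 0.81 / 301 = 0.002691.
Darcy flux q = K · i = 0.05884 × 0.002691 = 0.0001583 m/day.
Seepage velocity v = q / n_e = 0.0001583 / 0.15 = 0.001056 m/day.

0.00106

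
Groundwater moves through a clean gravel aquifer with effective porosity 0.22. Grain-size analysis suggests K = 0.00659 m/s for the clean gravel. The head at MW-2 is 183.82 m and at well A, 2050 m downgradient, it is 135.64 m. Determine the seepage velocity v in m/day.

Convert K: 0.00659 m/s × 86400 = 569.4 m/day.
Hydraulic gradient i = (183.82 − 135.64) / 2050 = 48.18 / 2050 = 0.02350.
Darcy flux q = K · i = 569.4 × 0.02350 = 13.38 m/day.
Seepage velocity v = q / n_e = 13.38 / 0.22 = 60.83 m/day.

60.8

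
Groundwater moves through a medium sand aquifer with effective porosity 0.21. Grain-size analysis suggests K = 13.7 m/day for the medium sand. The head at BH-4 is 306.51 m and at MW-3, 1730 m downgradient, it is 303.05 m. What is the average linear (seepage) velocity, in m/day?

0.130

Hydraulic gradient i = (306.51 − 303.05) / 1730 = 3.46 / 1730 = 0.002000.
Darcy flux q = K · i = 13.70 × 0.002000 = 0.02740 m/day.
Seepage velocity v = q / n_e = 0.02740 / 0.21 = 0.1305 m/day.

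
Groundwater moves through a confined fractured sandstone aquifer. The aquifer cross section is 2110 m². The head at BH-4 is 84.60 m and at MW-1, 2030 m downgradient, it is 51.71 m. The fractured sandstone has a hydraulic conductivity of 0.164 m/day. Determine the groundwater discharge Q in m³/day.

Hydraulic gradient i = (84.60 − 51.71) / 2030 = 32.89 / 2030 = 0.01620.
Darcy's law: Q = K · A · i = 0.1640 × 2110 × 0.01620 = 5.607 m³/day.

5.61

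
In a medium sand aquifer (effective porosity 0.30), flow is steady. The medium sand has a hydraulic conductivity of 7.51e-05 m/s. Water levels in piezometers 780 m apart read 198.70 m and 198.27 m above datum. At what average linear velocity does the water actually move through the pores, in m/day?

0.0119

Convert K: 7.51e-05 m/s × 86400 = 6.489 m/day.
Hydraulic gradient i = (198.70 − 198.27) / 780 = 0.43 / 780 = 0.0005513.
Darcy flux q = K · i = 6.489 × 0.0005513 = 0.003577 m/day.
Seepage velocity v = q / n_e = 0.003577 / 0.30 = 0.01192 m/day.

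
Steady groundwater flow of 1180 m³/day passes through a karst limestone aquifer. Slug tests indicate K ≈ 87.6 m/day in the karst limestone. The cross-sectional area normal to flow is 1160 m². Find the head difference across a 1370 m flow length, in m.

From Q = K·A·i, i = Q / (K·A) = 1180 / (87.60 × 1160) = 0.01161.
Head loss Δh = i · L = 0.01161 × 1370 = 15.91 m.

15.9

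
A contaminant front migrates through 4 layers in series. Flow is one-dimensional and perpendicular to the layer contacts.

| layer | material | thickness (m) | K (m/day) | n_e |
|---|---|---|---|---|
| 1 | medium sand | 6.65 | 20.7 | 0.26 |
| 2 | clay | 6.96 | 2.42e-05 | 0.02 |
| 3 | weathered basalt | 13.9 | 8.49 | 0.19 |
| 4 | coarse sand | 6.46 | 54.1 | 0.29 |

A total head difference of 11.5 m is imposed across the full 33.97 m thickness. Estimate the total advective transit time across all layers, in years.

With flow normal to the layers, continuity requires the same specific discharge q through every layer.
Σ(b_i/K_i) = 6.65/20.7 + 6.96/2.42e-05 + 13.9/8.49 + 6.46/54.1 = 2.876e+05 d.
q = Δh / Σ(b_i/K_i) = 11.5 / 2.876e+05 = 3.999e-05 m/day.
In each layer the seepage velocity is v_i = q/n_i, so the layer transit time is t_i = b_i·n_i / q:
  layer 1 (medium sand): t_1 = 6.65 × 0.26 / 3.999e-05 = 43241 d
  layer 2 (clay): t_2 = 6.96 × 0.02 / 3.999e-05 = 3481 d
  layer 3 (weathered basalt): t_3 = 13.9 × 0.19 / 3.999e-05 = 66049 d
  layer 4 (coarse sand): t_4 = 6.46 × 0.29 / 3.999e-05 = 46852 d
Total t = Σ t_i = 1.596e+05 days = 437.0 years.

437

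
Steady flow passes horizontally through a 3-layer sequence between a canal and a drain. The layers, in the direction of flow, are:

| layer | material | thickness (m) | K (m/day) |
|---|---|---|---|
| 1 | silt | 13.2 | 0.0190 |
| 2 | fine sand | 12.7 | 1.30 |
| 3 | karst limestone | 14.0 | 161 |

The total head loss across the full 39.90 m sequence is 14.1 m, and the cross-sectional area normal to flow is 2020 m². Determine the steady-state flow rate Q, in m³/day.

40.4

Flow is perpendicular to layering, so the layers act in series and the equivalent K is the thickness-weighted harmonic mean.
Total thickness L = 13.2 + 12.7 + 14.0 = 39.90 m.
Σ(b_i/K_i) = 13.2/0.0190 + 12.7/1.30 + 14.0/161 = 704.6 d.
K_eq = L / Σ(b_i/K_i) = 39.90 / 704.6 = 0.05663 m/day.
Q = K_eq · A · (Δh/L) = 0.05663 × 2020 × (14.1/39.90) = 40.42 m³/day.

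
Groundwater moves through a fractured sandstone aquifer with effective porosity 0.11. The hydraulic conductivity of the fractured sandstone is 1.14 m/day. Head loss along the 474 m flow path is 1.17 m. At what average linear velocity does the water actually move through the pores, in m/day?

Hydraulic gradient i = Δh / L = 1.17 / 474 = 0.002468.
Darcy flux q = K · i = 1.140 × 0.002468 = 0.002814 m/day.
Seepage velocity v = q / n_e = 0.002814 / 0.11 = 0.02558 m/day.

0.0256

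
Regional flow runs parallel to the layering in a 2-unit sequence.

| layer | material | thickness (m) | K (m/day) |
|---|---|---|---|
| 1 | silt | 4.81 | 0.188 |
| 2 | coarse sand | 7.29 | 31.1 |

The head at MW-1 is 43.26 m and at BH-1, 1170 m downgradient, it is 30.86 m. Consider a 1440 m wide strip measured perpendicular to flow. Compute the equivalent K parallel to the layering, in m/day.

Flow is parallel to layering, so each bed carries its own Darcy discharge and the transmissivities add.
Σ(K_i·b_i) = 0.188×4.81 + 31.1×7.29 = 227.6 m²/day.
Total thickness b = 12.10 m, so K_eq = Σ(K_i·b_i)/b = 18.81 m/day.

18.8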